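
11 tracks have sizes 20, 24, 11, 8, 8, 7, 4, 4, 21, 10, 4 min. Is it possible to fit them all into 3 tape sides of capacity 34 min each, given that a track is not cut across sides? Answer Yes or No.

No

Total = 121 min; ⌈121/34⌉ = 4.
At least 4 tape sides are required, but only 3 are allowed.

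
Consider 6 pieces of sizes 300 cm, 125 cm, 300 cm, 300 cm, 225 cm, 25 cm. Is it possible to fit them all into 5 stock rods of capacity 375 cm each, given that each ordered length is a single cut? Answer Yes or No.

A valid assignment using 4 stock rods:
  stock rod 1: 300 + 25 = 325
  stock rod 2: 300 = 300
  stock rod 3: 300 = 300
  stock rod 4: 225 + 125 = 350
That uses only 4 ≤ 5, so 5 stock rods are enough.

Yes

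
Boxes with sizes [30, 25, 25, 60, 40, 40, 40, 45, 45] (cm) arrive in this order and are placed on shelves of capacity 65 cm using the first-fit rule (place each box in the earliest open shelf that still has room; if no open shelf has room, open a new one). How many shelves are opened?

7

  30 → shelf 1 (new)  [load 30/65]
  25 → shelf 1  [load 55/65]
  25 → shelf 2 (new)  [load 25/65]
  60 → shelf 3 (new)  [load 60/65]
  40 → shelf 2  [load 65/65]
  40 → shelf 4 (new)  [load 40/65]
  40 → shelf 5 (new)  [load 40/65]
  45 → shelf 6 (new)  [load 45/65]
  45 → shelf 7 (new)  [load 45/65]
7 shelves opened.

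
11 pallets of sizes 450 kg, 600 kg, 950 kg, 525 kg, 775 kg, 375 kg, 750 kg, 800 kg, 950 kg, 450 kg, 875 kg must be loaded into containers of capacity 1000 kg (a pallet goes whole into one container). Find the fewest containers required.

Total = 950 + 950 + 875 + 800 + 775 + 750 + 600 + 525 + 450 + 450 + 375 = 7500 kg.
Lower bound: ⌈7500/1000⌉ = 8 containers.
A packing using 9 containers:
  container 1: 950 = 950
  container 2: 950 = 950
  container 3: 875 = 875
  container 4: 800 = 800
  container 5: 775 = 775
  container 6: 750 = 750
  container 7: 600 + 375 = 975
  container 8: 525 + 450 = 975
  container 9: 450 = 450
No arrangement into 8 containers stays within capacity, so 9 is optimal.

9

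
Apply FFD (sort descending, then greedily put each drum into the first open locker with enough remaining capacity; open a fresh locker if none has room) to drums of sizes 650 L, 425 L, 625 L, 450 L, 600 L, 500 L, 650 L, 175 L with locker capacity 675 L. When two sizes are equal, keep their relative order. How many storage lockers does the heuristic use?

Sorted descending: 650, 650, 625, 600, 500, 450, 425, 175.
  650 → locker 1 (new)  [load 650/675]
  650 → locker 2 (new)  [load 650/675]
  625 → locker 3 (new)  [load 625/675]
  600 → locker 4 (new)  [load 600/675]
  500 → locker 5 (new)  [load 500/675]
  450 → locker 6 (new)  [load 450/675]
  425 → locker 7 (new)  [load 425/675]
  175 → locker 5  [load 675/675]
7 storage lockers opened.

7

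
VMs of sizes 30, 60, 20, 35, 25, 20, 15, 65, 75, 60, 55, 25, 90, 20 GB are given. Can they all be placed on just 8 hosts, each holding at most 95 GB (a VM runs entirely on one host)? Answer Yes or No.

Yes

A valid assignment using 7 hosts:
  host 1: 90 = 90
  host 2: 75 + 20 = 95
  host 3: 65 + 30 = 95
  host 4: 60 + 35 = 95
  host 5: 60 + 25 = 85
  host 6: 55 + 25 + 15 = 95
  host 7: 20 + 20 = 40
That uses only 7 ≤ 8, so 8 hosts are enough.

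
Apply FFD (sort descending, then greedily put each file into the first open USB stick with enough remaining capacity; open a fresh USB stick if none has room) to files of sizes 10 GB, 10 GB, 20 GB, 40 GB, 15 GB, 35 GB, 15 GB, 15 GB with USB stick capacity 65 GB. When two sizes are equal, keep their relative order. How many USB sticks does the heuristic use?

Sorted descending: 40, 35, 20, 15, 15, 15, 10, 10.
  40 → USB stick 1 (new)  [load 40/65]
  35 → USB stick 2 (new)  [load 35/65]
  20 → USB stick 1  [load 60/65]
  15 → USB stick 2  [load 50/65]
  15 → USB stick 2  [load 65/65]
  15 → USB stick 3 (new)  [load 15/65]
  10 → USB stick 3  [load 25/65]
  10 → USB stick 3  [load 35/65]
3 USB sticks opened.

3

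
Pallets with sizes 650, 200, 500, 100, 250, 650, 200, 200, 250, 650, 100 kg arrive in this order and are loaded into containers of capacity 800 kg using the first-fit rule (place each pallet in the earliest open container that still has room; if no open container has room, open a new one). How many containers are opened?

  650 → container 1 (new)  [load 650/800]
  200 → container 2 (new)  [load 200/800]
  500 → container 2  [load 700/800]
  100 → container 1  [load 750/800]
  250 → container 3 (new)  [load 250/800]
  650 → container 4 (new)  [load 650/800]
  200 → container 3  [load 450/800]
  200 → container 3  [load 650/800]
  250 → container 5 (new)  [load 250/800]
  650 → container 6 (new)  [load 650/800]
  100 → container 2  [load 800/800]
6 containers opened.

6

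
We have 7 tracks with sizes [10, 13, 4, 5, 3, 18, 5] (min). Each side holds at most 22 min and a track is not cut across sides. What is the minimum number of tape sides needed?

3

Total = 18 + 13 + 10 + 5 + 5 + 4 + 3 = 58 min.
Lower bound: ⌈58/22⌉ = 3 tape sides.
A packing using 3 tape sides:
  side 1: 18 + 4 = 22
  side 2: 13 + 5 + 3 = 21
  side 3: 10 + 5 = 15
This matches the lower bound, so 3 is optimal.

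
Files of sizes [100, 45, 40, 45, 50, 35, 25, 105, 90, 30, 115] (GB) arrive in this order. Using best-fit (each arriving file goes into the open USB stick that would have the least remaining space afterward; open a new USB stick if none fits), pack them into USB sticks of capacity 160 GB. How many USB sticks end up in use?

5

  100 → USB stick 1 (new)  [load 100/160]
  45 → USB stick 1  [load 145/160]
  40 → USB stick 2 (new)  [load 40/160]
  45 → USB stick 2  [load 85/160]
  50 → USB stick 2  [load 135/160]
  35 → USB stick 3 (new)  [load 35/160]
  25 → USB stick 2  [load 160/160]
  105 → USB stick 3  [load 140/160]
  90 → USB stick 4 (new)  [load 90/160]
  30 → USB stick 4  [load 120/160]
  115 → USB stick 5 (new)  [load 115/160]
5 USB sticks opened.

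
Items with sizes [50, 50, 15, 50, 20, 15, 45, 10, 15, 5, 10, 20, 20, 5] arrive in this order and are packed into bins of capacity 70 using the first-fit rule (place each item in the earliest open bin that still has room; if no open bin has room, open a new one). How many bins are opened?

5

  50 → bin 1 (new)  [load 50/70]
  50 → bin 2 (new)  [load 50/70]
  15 → bin 1  [load 65/70]
  50 → bin 3 (new)  [load 50/70]
  20 → bin 2  [load 70/70]
  15 → bin 3  [load 65/70]
  45 → bin 4 (new)  [load 45/70]
  10 → bin 4  [load 55/70]
  15 → bin 4  [load 70/70]
  5 → bin 1  [load 70/70]
  10 → bin 5 (new)  [load 10/70]
  20 → bin 5  [load 30/70]
  20 → bin 5  [load 50/70]
  5 → bin 3  [load 70/70]
5 bins opened.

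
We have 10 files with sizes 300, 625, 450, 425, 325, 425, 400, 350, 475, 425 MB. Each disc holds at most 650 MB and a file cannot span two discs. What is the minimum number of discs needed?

9

Total = 625 + 475 + 450 + 425 + 425 + 425 + 400 + 350 + 325 + 300 = 4200 MB.
Lower bound: ⌈4200/650⌉ = 7 discs.
Also, 8 files each exceed 325 MB, and no two of those can share a disc, so at least 8 discs are needed.
A packing using 9 discs:
  disc 1: 625 = 625
  disc 2: 475 = 475
  disc 3: 450 = 450
  disc 4: 425 = 425
  disc 5: 425 = 425
  disc 6: 425 = 425
  disc 7: 400 = 400
  disc 8: 350 + 300 = 650
  disc 9: 325 = 325
No arrangement into 8 discs stays within capacity, so 9 is optimal.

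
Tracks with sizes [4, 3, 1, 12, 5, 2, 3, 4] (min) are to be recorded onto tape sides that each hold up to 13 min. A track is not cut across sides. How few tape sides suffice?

3

Total = 12 + 5 + 4 + 4 + 3 + 3 + 2 + 1 = 34 min.
Lower bound: ⌈34/13⌉ = 3 tape sides.
A packing using 3 tape sides:
  side 1: 12 + 1 = 13
  side 2: 5 + 4 + 4 = 13
  side 3: 3 + 3 + 2 = 8
This matches the lower bound, so 3 is optimal.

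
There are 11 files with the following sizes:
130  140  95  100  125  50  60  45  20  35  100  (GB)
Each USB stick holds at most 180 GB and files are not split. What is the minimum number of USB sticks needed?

6

Total = 140 + 130 + 125 + 100 + 100 + 95 + 60 + 50 + 45 + 35 + 20 = 900 GB.
Lower bound: ⌈900/180⌉ = 5 USB sticks.
Also, 6 files each exceed 90 GB, and no two of those can share a USB stick, so at least 6 USB sticks are needed.
A packing using 6 USB sticks:
  USB stick 1: 140 + 35 = 175
  USB stick 2: 130 + 50 = 180
  USB stick 3: 125 + 45 = 170
  USB stick 4: 100 + 60 + 20 = 180
  USB stick 5: 100 = 100
  USB stick 6: 95 = 95
This matches the lower bound, so 6 is optimal.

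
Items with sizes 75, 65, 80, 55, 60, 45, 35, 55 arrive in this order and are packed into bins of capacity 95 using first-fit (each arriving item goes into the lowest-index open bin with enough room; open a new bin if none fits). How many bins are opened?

  75 → bin 1 (new)  [load 75/95]
  65 → bin 2 (new)  [load 65/95]
  80 → bin 3 (new)  [load 80/95]
  55 → bin 4 (new)  [load 55/95]
  60 → bin 5 (new)  [load 60/95]
  45 → bin 6 (new)  [load 45/95]
  35 → bin 4  [load 90/95]
  55 → bin 7 (new)  [load 55/95]
7 bins opened.

7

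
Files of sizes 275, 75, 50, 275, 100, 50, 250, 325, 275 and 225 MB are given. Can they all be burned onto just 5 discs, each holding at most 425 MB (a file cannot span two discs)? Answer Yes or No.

Total = 1900 MB; ⌈1900/425⌉ = 5.
6 files each exceed half the capacity and cannot share a disc, forcing at least 6 discs.
At least 6 discs are required, but only 5 are allowed.

No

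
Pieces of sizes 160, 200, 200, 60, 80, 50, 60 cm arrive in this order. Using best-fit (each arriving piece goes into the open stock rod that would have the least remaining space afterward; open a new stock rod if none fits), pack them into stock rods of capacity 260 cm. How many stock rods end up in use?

  160 → stock rod 1 (new)  [load 160/260]
  200 → stock rod 2 (new)  [load 200/260]
  200 → stock rod 3 (new)  [load 200/260]
  60 → stock rod 2  [load 260/260]
  80 → stock rod 1  [load 240/260]
  50 → stock rod 3  [load 250/260]
  60 → stock rod 4 (new)  [load 60/260]
4 stock rods opened.

4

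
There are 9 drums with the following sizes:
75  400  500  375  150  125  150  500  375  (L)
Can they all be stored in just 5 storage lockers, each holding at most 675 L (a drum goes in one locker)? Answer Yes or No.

Yes

A valid assignment using 5 storage lockers:
  locker 1: 500 + 150 = 650
  locker 2: 500 + 150 = 650
  locker 3: 400 + 125 + 75 = 600
  locker 4: 375 = 375
  locker 5: 375 = 375
Every load is within 675 L, so 5 storage lockers suffice.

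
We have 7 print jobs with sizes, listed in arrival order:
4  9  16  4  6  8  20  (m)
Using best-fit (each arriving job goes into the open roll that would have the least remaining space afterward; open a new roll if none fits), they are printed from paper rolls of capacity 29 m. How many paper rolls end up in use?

  4 → roll 1 (new)  [load 4/29]
  9 → roll 1  [load 13/29]
  16 → roll 1  [load 29/29]
  4 → roll 2 (new)  [load 4/29]
  6 → roll 2  [load 10/29]
  8 → roll 2  [load 18/29]
  20 → roll 3 (new)  [load 20/29]
3 paper rolls opened.

3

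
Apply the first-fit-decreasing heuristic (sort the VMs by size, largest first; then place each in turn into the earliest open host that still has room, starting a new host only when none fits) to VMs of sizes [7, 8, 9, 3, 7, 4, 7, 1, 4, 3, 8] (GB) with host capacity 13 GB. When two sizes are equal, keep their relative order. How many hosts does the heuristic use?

6

Sorted descending: 9, 8, 8, 7, 7, 7, 4, 4, 3, 3, 1.
  9 → host 1 (new)  [load 9/13]
  8 → host 2 (new)  [load 8/13]
  8 → host 3 (new)  [load 8/13]
  7 → host 4 (new)  [load 7/13]
  7 → host 5 (new)  [load 7/13]
  7 → host 6 (new)  [load 7/13]
  4 → host 1  [load 13/13]
  4 → host 2  [load 12/13]
  3 → host 3  [load 11/13]
  3 → host 4  [load 10/13]
  1 → host 2  [load 13/13]
6 hosts opened.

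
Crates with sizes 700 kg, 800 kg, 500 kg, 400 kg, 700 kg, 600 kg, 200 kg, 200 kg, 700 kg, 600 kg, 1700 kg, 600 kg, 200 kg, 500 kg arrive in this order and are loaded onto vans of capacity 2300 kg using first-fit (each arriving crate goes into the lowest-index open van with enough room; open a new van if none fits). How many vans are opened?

  700 → van 1 (new)  [load 700/2300]
  800 → van 1  [load 1500/2300]
  500 → van 1  [load 2000/2300]
  400 → van 2 (new)  [load 400/2300]
  700 → van 2  [load 1100/2300]
  600 → van 2  [load 1700/2300]
  200 → van 1  [load 2200/2300]
  200 → van 2  [load 1900/2300]
  700 → van 3 (new)  [load 700/2300]
  600 → van 3  [load 1300/2300]
  1700 → van 4 (new)  [load 1700/2300]
  600 → van 3  [load 1900/2300]
  200 → van 2  [load 2100/2300]
  500 → van 4  [load 2200/2300]
4 vans opened.

4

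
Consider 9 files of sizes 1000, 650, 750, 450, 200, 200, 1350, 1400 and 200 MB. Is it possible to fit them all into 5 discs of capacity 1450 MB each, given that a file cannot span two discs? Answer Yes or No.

A valid assignment using 5 discs:
  disc 1: 1400 = 1400
  disc 2: 1350 = 1350
  disc 3: 1000 + 450 = 1450
  disc 4: 750 + 650 = 1400
  disc 5: 200 + 200 + 200 = 600
Every load is within 1450 MB, so 5 discs suffice.

Yes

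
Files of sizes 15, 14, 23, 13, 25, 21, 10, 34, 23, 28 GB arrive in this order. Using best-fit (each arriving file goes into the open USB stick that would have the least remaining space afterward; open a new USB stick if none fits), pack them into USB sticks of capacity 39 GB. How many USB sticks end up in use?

  15 → USB stick 1 (new)  [load 15/39]
  14 → USB stick 1  [load 29/39]
  23 → USB stick 2 (new)  [load 23/39]
  13 → USB stick 2  [load 36/39]
  25 → USB stick 3 (new)  [load 25/39]
  21 → USB stick 4 (new)  [load 21/39]
  10 → USB stick 1  [load 39/39]
  34 → USB stick 5 (new)  [load 34/39]
  23 → USB stick 6 (new)  [load 23/39]
  28 → USB stick 7 (new)  [load 28/39]
7 USB sticks opened.

7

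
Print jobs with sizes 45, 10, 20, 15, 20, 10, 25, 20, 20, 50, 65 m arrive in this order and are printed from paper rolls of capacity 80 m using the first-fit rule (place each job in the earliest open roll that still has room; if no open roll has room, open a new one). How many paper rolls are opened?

5

  45 → roll 1 (new)  [load 45/80]
  10 → roll 1  [load 55/80]
  20 → roll 1  [load 75/80]
  15 → roll 2 (new)  [load 15/80]
  20 → roll 2  [load 35/80]
  10 → roll 2  [load 45/80]
  25 → roll 2  [load 70/80]
  20 → roll 3 (new)  [load 20/80]
  20 → roll 3  [load 40/80]
  50 → roll 4 (new)  [load 50/80]
  65 → roll 5 (new)  [load 65/80]
5 paper rolls opened.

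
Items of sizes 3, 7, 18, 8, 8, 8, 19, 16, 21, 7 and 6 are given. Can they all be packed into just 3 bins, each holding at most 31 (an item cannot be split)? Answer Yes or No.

No

Total = 121; ⌈121/31⌉ = 4.
At least 4 bins are required, but only 3 are allowed.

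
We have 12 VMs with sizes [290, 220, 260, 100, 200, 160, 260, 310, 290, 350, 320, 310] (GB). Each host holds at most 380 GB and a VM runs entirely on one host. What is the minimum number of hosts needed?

10

Total = 350 + 320 + 310 + 310 + 290 + 290 + 260 + 260 + 220 + 200 + 160 + 100 = 3070 GB.
Lower bound: ⌈3070/380⌉ = 9 hosts.
Also, 10 VMs each exceed 190 GB, and no two of those can share a host, so at least 10 hosts are needed.
A packing using 10 hosts:
  host 1: 350 = 350
  host 2: 320 = 320
  host 3: 310 = 310
  host 4: 310 = 310
  host 5: 290 = 290
  host 6: 290 = 290
  host 7: 260 + 100 = 360
  host 8: 260 = 260
  host 9: 220 + 160 = 380
  host 10: 200 = 200
This matches the lower bound, so 10 is optimal.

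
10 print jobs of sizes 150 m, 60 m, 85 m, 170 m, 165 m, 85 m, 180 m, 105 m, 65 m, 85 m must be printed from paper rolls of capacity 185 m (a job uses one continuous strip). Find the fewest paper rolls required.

7

Total = 180 + 170 + 165 + 150 + 105 + 85 + 85 + 85 + 65 + 60 = 1150 m.
Lower bound: ⌈1150/185⌉ = 7 paper rolls.
A packing using 7 paper rolls:
  roll 1: 180 = 180
  roll 2: 170 = 170
  roll 3: 165 = 165
  roll 4: 150 = 150
  roll 5: 105 + 65 = 170
  roll 6: 85 + 85 = 170
  roll 7: 85 + 60 = 145
This matches the lower bound, so 7 is optimal.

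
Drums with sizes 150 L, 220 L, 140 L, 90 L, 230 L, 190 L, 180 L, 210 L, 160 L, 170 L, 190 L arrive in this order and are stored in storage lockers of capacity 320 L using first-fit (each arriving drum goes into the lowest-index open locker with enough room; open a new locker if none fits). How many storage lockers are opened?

9

  150 → locker 1 (new)  [load 150/320]
  220 → locker 2 (new)  [load 220/320]
  140 → locker 1  [load 290/320]
  90 → locker 2  [load 310/320]
  230 → locker 3 (new)  [load 230/320]
  190 → locker 4 (new)  [load 190/320]
  180 → locker 5 (new)  [load 180/320]
  210 → locker 6 (new)  [load 210/320]
  160 → locker 7 (new)  [load 160/320]
  170 → locker 8 (new)  [load 170/320]
  190 → locker 9 (new)  [load 190/320]
9 storage lockers opened.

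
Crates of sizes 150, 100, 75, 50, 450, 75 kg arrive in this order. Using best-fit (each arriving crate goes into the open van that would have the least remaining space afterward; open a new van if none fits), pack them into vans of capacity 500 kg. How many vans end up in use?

2

  150 → van 1 (new)  [load 150/500]
  100 → van 1  [load 250/500]
  75 → van 1  [load 325/500]
  50 → van 1  [load 375/500]
  450 → van 2 (new)  [load 450/500]
  75 → van 1  [load 450/500]
2 vans opened.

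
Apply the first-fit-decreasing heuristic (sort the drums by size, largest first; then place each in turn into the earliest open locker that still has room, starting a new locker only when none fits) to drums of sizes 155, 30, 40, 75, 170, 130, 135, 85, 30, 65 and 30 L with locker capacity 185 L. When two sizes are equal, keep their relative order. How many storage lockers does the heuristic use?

6

Sorted descending: 170, 155, 135, 130, 85, 75, 65, 40, 30, 30, 30.
  170 → locker 1 (new)  [load 170/185]
  155 → locker 2 (new)  [load 155/185]
  135 → locker 3 (new)  [load 135/185]
  130 → locker 4 (new)  [load 130/185]
  85 → locker 5 (new)  [load 85/185]
  75 → locker 5  [load 160/185]
  65 → locker 6 (new)  [load 65/185]
  40 → locker 3  [load 175/185]
  30 → locker 2  [load 185/185]
  30 → locker 4  [load 160/185]
  30 → locker 6  [load 95/185]
6 storage lockers opened.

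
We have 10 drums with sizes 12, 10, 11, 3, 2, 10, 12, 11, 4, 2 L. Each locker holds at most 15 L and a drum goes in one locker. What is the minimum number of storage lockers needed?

6

Total = 12 + 12 + 11 + 11 + 10 + 10 + 4 + 3 + 2 + 2 = 77 L.
Lower bound: ⌈77/15⌉ = 6 storage lockers.
A packing using 6 storage lockers:
  locker 1: 12 + 3 = 15
  locker 2: 12 + 2 = 14
  locker 3: 11 + 4 = 15
  locker 4: 11 + 2 = 13
  locker 5: 10 = 10
  locker 6: 10 = 10
This matches the lower bound, so 6 is optimal.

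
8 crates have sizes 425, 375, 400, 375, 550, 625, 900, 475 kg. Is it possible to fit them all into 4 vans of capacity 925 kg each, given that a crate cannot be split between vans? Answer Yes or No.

Total = 4125 kg; ⌈4125/925⌉ = 5.
At least 5 vans are required, but only 4 are allowed.

No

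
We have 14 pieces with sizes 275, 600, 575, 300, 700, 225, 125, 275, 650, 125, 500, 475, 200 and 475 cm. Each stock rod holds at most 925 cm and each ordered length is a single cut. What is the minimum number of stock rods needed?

Total = 700 + 650 + 600 + 575 + 500 + 475 + 475 + 300 + 275 + 275 + 225 + 200 + 125 + 125 = 5500 cm.
Lower bound: ⌈5500/925⌉ = 6 stock rods.
Also, 7 pieces each exceed 925/2 cm, and no two of those can share a stock rod, so at least 7 stock rods are needed.
A packing using 7 stock rods:
  stock rod 1: 700 + 225 = 925
  stock rod 2: 650 + 275 = 925
  stock rod 3: 600 + 300 = 900
  stock rod 4: 575 + 275 = 850
  stock rod 5: 500 + 200 + 125 = 825
  stock rod 6: 475 + 125 = 600
  stock rod 7: 475 = 475
This matches the lower bound, so 7 is optimal.

7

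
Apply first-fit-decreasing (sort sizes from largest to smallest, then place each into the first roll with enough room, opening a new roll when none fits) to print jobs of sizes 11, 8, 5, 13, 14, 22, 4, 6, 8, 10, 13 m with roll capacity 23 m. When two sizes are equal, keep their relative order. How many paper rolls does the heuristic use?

Sorted descending: 22, 14, 13, 13, 11, 10, 8, 8, 6, 5, 4.
  22 → roll 1 (new)  [load 22/23]
  14 → roll 2 (new)  [load 14/23]
  13 → roll 3 (new)  [load 13/23]
  13 → roll 4 (new)  [load 13/23]
  11 → roll 5 (new)  [load 11/23]
  10 → roll 3  [load 23/23]
  8 → roll 2  [load 22/23]
  8 → roll 4  [load 21/23]
  6 → roll 5  [load 17/23]
  5 → roll 5  [load 22/23]
  4 → roll 6 (new)  [load 4/23]
6 paper rolls opened.

6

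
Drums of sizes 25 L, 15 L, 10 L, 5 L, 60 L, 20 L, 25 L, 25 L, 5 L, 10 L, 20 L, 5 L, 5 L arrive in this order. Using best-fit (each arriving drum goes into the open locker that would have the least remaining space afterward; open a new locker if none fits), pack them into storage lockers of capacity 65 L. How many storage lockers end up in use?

4

  25 → locker 1 (new)  [load 25/65]
  15 → locker 1  [load 40/65]
  10 → locker 1  [load 50/65]
  5 → locker 1  [load 55/65]
  60 → locker 2 (new)  [load 60/65]
  20 → locker 3 (new)  [load 20/65]
  25 → locker 3  [load 45/65]
  25 → locker 4 (new)  [load 25/65]
  5 → locker 2  [load 65/65]
  10 → locker 1  [load 65/65]
  20 → locker 3  [load 65/65]
  5 → locker 4  [load 30/65]
  5 → locker 4  [load 35/65]
4 storage lockers opened.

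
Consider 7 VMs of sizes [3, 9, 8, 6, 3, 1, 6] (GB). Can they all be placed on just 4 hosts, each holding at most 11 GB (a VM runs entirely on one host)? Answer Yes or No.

Yes

A valid assignment using 4 hosts:
  host 1: 9 + 1 = 10
  host 2: 8 + 3 = 11
  host 3: 6 + 3 = 9
  host 4: 6 = 6
Every load is within 11 GB, so 4 hosts suffice.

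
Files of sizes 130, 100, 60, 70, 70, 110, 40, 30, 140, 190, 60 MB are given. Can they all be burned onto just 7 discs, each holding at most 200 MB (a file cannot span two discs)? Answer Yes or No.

Yes

A valid assignment using 6 discs:
  disc 1: 190 = 190
  disc 2: 140 + 60 = 200
  disc 3: 130 + 70 = 200
  disc 4: 110 + 70 = 180
  disc 5: 100 + 60 + 40 = 200
  disc 6: 30 = 30
That uses only 6 ≤ 7, so 7 discs are enough.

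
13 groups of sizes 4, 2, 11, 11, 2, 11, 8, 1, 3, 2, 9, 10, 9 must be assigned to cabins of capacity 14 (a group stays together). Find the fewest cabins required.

Total = 11 + 11 + 11 + 10 + 9 + 9 + 8 + 4 + 3 + 2 + 2 + 2 + 1 = 83.
Lower bound: ⌈83/14⌉ = 6 cabins.
Also, 7 groups each exceed 7, and no two of those can share a cabin, so at least 7 cabins are needed.
A packing using 7 cabins:
  cabin 1: 11 + 3 = 14
  cabin 2: 11 + 2 + 1 = 14
  cabin 3: 11 + 2 = 13
  cabin 4: 10 + 4 = 14
  cabin 5: 9 + 2 = 11
  cabin 6: 9 = 9
  cabin 7: 8 = 8
This matches the lower bound, so 7 is optimal.

7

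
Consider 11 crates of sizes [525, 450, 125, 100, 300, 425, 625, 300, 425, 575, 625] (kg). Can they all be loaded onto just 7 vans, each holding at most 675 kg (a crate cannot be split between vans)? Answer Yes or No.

No

Total = 4475 kg; ⌈4475/675⌉ = 7.
The bound of 7 does not rule out 7, but exhaustive search shows no assignment into 7 vans of capacity 675 kg exists — the minimum is 8.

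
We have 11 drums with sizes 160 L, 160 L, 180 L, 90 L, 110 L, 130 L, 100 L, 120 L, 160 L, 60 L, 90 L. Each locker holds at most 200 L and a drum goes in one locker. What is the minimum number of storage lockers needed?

8

Total = 180 + 160 + 160 + 160 + 130 + 120 + 110 + 100 + 90 + 90 + 60 = 1360 L.
Lower bound: ⌈1360/200⌉ = 7 storage lockers.
A packing using 8 storage lockers:
  locker 1: 180 = 180
  locker 2: 160 = 160
  locker 3: 160 = 160
  locker 4: 160 = 160
  locker 5: 130 + 60 = 190
  locker 6: 120 = 120
  locker 7: 110 + 90 = 200
  locker 8: 100 + 90 = 190
No arrangement into 7 storage lockers stays within capacity, so 8 is optimal.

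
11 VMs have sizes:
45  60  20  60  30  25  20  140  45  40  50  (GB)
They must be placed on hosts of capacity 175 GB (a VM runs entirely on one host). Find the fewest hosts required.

4

Total = 140 + 60 + 60 + 50 + 45 + 45 + 40 + 30 + 25 + 20 + 20 = 535 GB.
Lower bound: ⌈535/175⌉ = 4 hosts.
A packing using 4 hosts:
  host 1: 140 + 30 = 170
  host 2: 60 + 60 + 50 = 170
  host 3: 45 + 45 + 40 + 25 + 20 = 175
  host 4: 20 = 20
This matches the lower bound, so 4 is optimal.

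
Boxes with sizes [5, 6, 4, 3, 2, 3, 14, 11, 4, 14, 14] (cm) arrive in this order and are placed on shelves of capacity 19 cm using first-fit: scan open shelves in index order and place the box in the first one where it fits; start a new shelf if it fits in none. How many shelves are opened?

  5 → shelf 1 (new)  [load 5/19]
  6 → shelf 1  [load 11/19]
  4 → shelf 1  [load 15/19]
  3 → shelf 1  [load 18/19]
  2 → shelf 2 (new)  [load 2/19]
  3 → shelf 2  [load 5/19]
  14 → shelf 2  [load 19/19]
  11 → shelf 3 (new)  [load 11/19]
  4 → shelf 3  [load 15/19]
  14 → shelf 4 (new)  [load 14/19]
  14 → shelf 5 (new)  [load 14/19]
5 shelves opened.

5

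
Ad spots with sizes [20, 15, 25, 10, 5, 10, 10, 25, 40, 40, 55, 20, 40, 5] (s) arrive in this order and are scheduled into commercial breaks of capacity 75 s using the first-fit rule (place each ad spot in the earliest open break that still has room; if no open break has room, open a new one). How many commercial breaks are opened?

  20 → break 1 (new)  [load 20/75]
  15 → break 1  [load 35/75]
  25 → break 1  [load 60/75]
  10 → break 1  [load 70/75]
  5 → break 1  [load 75/75]
  10 → break 2 (new)  [load 10/75]
  10 → break 2  [load 20/75]
  25 → break 2  [load 45/75]
  40 → break 3 (new)  [load 40/75]
  40 → break 4 (new)  [load 40/75]
  55 → break 5 (new)  [load 55/75]
  20 → break 2  [load 65/75]
  40 → break 6 (new)  [load 40/75]
  5 → break 2  [load 70/75]
6 commercial breaks opened.

6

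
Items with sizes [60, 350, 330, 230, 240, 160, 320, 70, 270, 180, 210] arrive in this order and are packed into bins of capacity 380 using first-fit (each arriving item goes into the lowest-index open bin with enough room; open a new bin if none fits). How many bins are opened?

8

  60 → bin 1 (new)  [load 60/380]
  350 → bin 2 (new)  [load 350/380]
  330 → bin 3 (new)  [load 330/380]
  230 → bin 1  [load 290/380]
  240 → bin 4 (new)  [load 240/380]
  160 → bin 5 (new)  [load 160/380]
  320 → bin 6 (new)  [load 320/380]
  70 → bin 1  [load 360/380]
  270 → bin 7 (new)  [load 270/380]
  180 → bin 5  [load 340/380]
  210 → bin 8 (new)  [load 210/380]
8 bins opened.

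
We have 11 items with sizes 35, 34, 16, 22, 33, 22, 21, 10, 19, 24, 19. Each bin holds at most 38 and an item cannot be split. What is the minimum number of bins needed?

Total = 35 + 34 + 33 + 24 + 22 + 22 + 21 + 19 + 19 + 16 + 10 = 255.
Lower bound: ⌈255/38⌉ = 7 bins.
A packing using 8 bins:
  bin 1: 35 = 35
  bin 2: 34 = 34
  bin 3: 33 = 33
  bin 4: 24 + 10 = 34
  bin 5: 22 + 16 = 38
  bin 6: 22 = 22
  bin 7: 21 = 21
  bin 8: 19 + 19 = 38
No arrangement into 7 bins stays within capacity, so 8 is optimal.

8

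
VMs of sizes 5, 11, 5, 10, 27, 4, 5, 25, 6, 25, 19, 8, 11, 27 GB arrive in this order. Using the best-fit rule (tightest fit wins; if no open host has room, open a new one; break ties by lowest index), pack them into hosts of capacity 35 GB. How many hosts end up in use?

  5 → host 1 (new)  [load 5/35]
  11 → host 1  [load 16/35]
  5 → host 1  [load 21/35]
  10 → host 1  [load 31/35]
  27 → host 2 (new)  [load 27/35]
  4 → host 1  [load 35/35]
  5 → host 2  [load 32/35]
  25 → host 3 (new)  [load 25/35]
  6 → host 3  [load 31/35]
  25 → host 4 (new)  [load 25/35]
  19 → host 5 (new)  [load 19/35]
  8 → host 4  [load 33/35]
  11 → host 5  [load 30/35]
  27 → host 6 (new)  [load 27/35]
6 hosts opened.

6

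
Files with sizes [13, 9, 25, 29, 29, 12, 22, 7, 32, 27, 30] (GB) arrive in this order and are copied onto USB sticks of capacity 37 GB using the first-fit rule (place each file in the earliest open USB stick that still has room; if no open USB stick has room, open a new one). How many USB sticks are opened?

  13 → USB stick 1 (new)  [load 13/37]
  9 → USB stick 1  [load 22/37]
  25 → USB stick 2 (new)  [load 25/37]
  29 → USB stick 3 (new)  [load 29/37]
  29 → USB stick 4 (new)  [load 29/37]
  12 → USB stick 1  [load 34/37]
  22 → USB stick 5 (new)  [load 22/37]
  7 → USB stick 2  [load 32/37]
  32 → USB stick 6 (new)  [load 32/37]
  27 → USB stick 7 (new)  [load 27/37]
  30 → USB stick 8 (new)  [load 30/37]
8 USB sticks opened.

8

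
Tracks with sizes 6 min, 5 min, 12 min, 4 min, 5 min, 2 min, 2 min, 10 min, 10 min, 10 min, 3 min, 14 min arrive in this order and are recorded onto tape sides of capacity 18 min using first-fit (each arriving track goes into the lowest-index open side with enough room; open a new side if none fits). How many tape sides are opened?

6

  6 → side 1 (new)  [load 6/18]
  5 → side 1  [load 11/18]
  12 → side 2 (new)  [load 12/18]
  4 → side 1  [load 15/18]
  5 → side 2  [load 17/18]
  2 → side 1  [load 17/18]
  2 → side 3 (new)  [load 2/18]
  10 → side 3  [load 12/18]
  10 → side 4 (new)  [load 10/18]
  10 → side 5 (new)  [load 10/18]
  3 → side 3  [load 15/18]
  14 → side 6 (new)  [load 14/18]
6 tape sides opened.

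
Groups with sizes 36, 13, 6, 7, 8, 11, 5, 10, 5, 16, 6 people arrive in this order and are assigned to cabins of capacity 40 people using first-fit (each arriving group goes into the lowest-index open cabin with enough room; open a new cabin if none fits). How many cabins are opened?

4

  36 → cabin 1 (new)  [load 36/40]
  13 → cabin 2 (new)  [load 13/40]
  6 → cabin 2  [load 19/40]
  7 → cabin 2  [load 26/40]
  8 → cabin 2  [load 34/40]
  11 → cabin 3 (new)  [load 11/40]
  5 → cabin 2  [load 39/40]
  10 → cabin 3  [load 21/40]
  5 → cabin 3  [load 26/40]
  16 → cabin 4 (new)  [load 16/40]
  6 → cabin 3  [load 32/40]
4 cabins opened.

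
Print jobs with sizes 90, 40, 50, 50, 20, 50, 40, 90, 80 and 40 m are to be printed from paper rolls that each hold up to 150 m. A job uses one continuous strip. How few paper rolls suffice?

4

Total = 90 + 90 + 80 + 50 + 50 + 50 + 40 + 40 + 40 + 20 = 550 m.
Lower bound: ⌈550/150⌉ = 4 paper rolls.
A packing using 4 paper rolls:
  roll 1: 90 + 50 = 140
  roll 2: 90 + 50 = 140
  roll 3: 80 + 50 + 20 = 150
  roll 4: 40 + 40 + 40 = 120
This matches the lower bound, so 4 is optimal.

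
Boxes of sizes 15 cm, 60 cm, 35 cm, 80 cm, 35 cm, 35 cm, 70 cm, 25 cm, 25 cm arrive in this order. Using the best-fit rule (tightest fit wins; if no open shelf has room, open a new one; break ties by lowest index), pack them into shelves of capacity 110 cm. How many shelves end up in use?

4

  15 → shelf 1 (new)  [load 15/110]
  60 → shelf 1  [load 75/110]
  35 → shelf 1  [load 110/110]
  80 → shelf 2 (new)  [load 80/110]
  35 → shelf 3 (new)  [load 35/110]
  35 → shelf 3  [load 70/110]
  70 → shelf 4 (new)  [load 70/110]
  25 → shelf 2  [load 105/110]
  25 → shelf 3  [load 95/110]
4 shelves opened.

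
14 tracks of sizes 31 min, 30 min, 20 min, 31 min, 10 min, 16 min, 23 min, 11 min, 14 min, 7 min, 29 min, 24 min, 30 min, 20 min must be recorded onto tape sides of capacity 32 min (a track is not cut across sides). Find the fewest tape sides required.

Total = 31 + 31 + 30 + 30 + 29 + 24 + 23 + 20 + 20 + 16 + 14 + 11 + 10 + 7 = 296 min.
Lower bound: ⌈296/32⌉ = 10 tape sides.
A packing using 10 tape sides:
  side 1: 31 = 31
  side 2: 31 = 31
  side 3: 30 = 30
  side 4: 30 = 30
  side 5: 29 = 29
  side 6: 24 + 7 = 31
  side 7: 23 = 23
  side 8: 20 + 11 = 31
  side 9: 20 + 10 = 30
  side 10: 16 + 14 = 30
This matches the lower bound, so 10 is optimal.

10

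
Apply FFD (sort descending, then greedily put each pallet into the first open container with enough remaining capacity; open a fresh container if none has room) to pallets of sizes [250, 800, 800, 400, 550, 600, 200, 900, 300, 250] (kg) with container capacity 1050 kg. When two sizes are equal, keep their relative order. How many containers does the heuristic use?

5

Sorted descending: 900, 800, 800, 600, 550, 400, 300, 250, 250, 200.
  900 → container 1 (new)  [load 900/1050]
  800 → container 2 (new)  [load 800/1050]
  800 → container 3 (new)  [load 800/1050]
  600 → container 4 (new)  [load 600/1050]
  550 → container 5 (new)  [load 550/1050]
  400 → container 4  [load 1000/1050]
  300 → container 5  [load 850/1050]
  250 → container 2  [load 1050/1050]
  250 → container 3  [load 1050/1050]
  200 → container 5  [load 1050/1050]
5 containers opened.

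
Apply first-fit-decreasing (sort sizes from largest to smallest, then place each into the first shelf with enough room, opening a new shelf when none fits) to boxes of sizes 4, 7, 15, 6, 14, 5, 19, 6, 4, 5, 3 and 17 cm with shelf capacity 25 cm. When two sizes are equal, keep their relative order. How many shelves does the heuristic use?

Sorted descending: 19, 17, 15, 14, 7, 6, 6, 5, 5, 4, 4, 3.
  19 → shelf 1 (new)  [load 19/25]
  17 → shelf 2 (new)  [load 17/25]
  15 → shelf 3 (new)  [load 15/25]
  14 → shelf 4 (new)  [load 14/25]
  7 → shelf 2  [load 24/25]
  6 → shelf 1  [load 25/25]
  6 → shelf 3  [load 21/25]
  5 → shelf 4  [load 19/25]
  5 → shelf 4  [load 24/25]
  4 → shelf 3  [load 25/25]
  4 → shelf 5 (new)  [load 4/25]
  3 → shelf 5  [load 7/25]
5 shelves opened.

5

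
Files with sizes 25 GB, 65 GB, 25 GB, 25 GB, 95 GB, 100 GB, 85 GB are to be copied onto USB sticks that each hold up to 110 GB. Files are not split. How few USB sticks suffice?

5

Total = 100 + 95 + 85 + 65 + 25 + 25 + 25 = 420 GB.
Lower bound: ⌈420/110⌉ = 4 USB sticks.
A packing using 5 USB sticks:
  USB stick 1: 100 = 100
  USB stick 2: 95 = 95
  USB stick 3: 85 + 25 = 110
  USB stick 4: 65 + 25 = 90
  USB stick 5: 25 = 25
No arrangement into 4 USB sticks stays within capacity, so 5 is optimal.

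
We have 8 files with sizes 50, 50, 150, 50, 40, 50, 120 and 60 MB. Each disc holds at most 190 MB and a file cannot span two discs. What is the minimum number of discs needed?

4

Total = 150 + 120 + 60 + 50 + 50 + 50 + 50 + 40 = 570 MB.
Lower bound: ⌈570/190⌉ = 3 discs.
A packing using 4 discs:
  disc 1: 150 + 40 = 190
  disc 2: 120 + 60 = 180
  disc 3: 50 + 50 + 50 = 150
  disc 4: 50 = 50
No arrangement into 3 discs stays within capacity, so 4 is optimal.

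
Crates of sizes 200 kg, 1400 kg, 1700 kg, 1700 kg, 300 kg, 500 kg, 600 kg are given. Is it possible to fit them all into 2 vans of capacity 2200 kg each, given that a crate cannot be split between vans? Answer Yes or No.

No

Total = 6400 kg; ⌈6400/2200⌉ = 3.
At least 3 vans are required, but only 2 are allowed.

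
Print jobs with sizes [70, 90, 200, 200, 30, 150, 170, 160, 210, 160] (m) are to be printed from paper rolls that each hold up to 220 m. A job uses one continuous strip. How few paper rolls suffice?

8

Total = 210 + 200 + 200 + 170 + 160 + 160 + 150 + 90 + 70 + 30 = 1440 m.
Lower bound: ⌈1440/220⌉ = 7 paper rolls.
A packing using 8 paper rolls:
  roll 1: 210 = 210
  roll 2: 200 = 200
  roll 3: 200 = 200
  roll 4: 170 + 30 = 200
  roll 5: 160 = 160
  roll 6: 160 = 160
  roll 7: 150 + 70 = 220
  roll 8: 90 = 90
No arrangement into 7 paper rolls stays within capacity, so 8 is optimal.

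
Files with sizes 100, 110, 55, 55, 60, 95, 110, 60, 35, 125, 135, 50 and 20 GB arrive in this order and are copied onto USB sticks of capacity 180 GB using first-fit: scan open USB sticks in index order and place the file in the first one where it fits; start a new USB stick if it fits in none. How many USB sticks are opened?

7

  100 → USB stick 1 (new)  [load 100/180]
  110 → USB stick 2 (new)  [load 110/180]
  55 → USB stick 1  [load 155/180]
  55 → USB stick 2  [load 165/180]
  60 → USB stick 3 (new)  [load 60/180]
  95 → USB stick 3  [load 155/180]
  110 → USB stick 4 (new)  [load 110/180]
  60 → USB stick 4  [load 170/180]
  35 → USB stick 5 (new)  [load 35/180]
  125 → USB stick 5  [load 160/180]
  135 → USB stick 6 (new)  [load 135/180]
  50 → USB stick 7 (new)  [load 50/180]
  20 → USB stick 1  [load 175/180]
7 USB sticks opened.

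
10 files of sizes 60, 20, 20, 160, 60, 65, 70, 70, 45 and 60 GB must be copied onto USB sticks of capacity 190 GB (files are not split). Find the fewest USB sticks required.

Total = 160 + 70 + 70 + 65 + 60 + 60 + 60 + 45 + 20 + 20 = 630 GB.
Lower bound: ⌈630/190⌉ = 4 USB sticks.
A packing using 4 USB sticks:
  USB stick 1: 160 + 20 = 180
  USB stick 2: 70 + 70 + 45 = 185
  USB stick 3: 65 + 60 + 60 = 185
  USB stick 4: 60 + 20 = 80
This matches the lower bound, so 4 is optimal.

4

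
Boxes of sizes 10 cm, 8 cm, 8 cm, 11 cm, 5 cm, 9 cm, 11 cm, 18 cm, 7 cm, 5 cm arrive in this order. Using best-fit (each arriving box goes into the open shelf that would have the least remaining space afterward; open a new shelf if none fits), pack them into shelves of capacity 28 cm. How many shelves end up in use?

  10 → shelf 1 (new)  [load 10/28]
  8 → shelf 1  [load 18/28]
  8 → shelf 1  [load 26/28]
  11 → shelf 2 (new)  [load 11/28]
  5 → shelf 2  [load 16/28]
  9 → shelf 2  [load 25/28]
  11 → shelf 3 (new)  [load 11/28]
  18 → shelf 4 (new)  [load 18/28]
  7 → shelf 4  [load 25/28]
  5 → shelf 3  [load 16/28]
4 shelves opened.

4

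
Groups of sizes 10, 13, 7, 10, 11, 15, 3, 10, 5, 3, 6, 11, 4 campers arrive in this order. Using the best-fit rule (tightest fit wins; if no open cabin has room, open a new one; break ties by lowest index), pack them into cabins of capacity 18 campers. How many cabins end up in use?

7

  10 → cabin 1 (new)  [load 10/18]
  13 → cabin 2 (new)  [load 13/18]
  7 → cabin 1  [load 17/18]
  10 → cabin 3 (new)  [load 10/18]
  11 → cabin 4 (new)  [load 11/18]
  15 → cabin 5 (new)  [load 15/18]
  3 → cabin 5  [load 18/18]
  10 → cabin 6 (new)  [load 10/18]
  5 → cabin 2  [load 18/18]
  3 → cabin 4  [load 14/18]
  6 → cabin 3  [load 16/18]
  11 → cabin 7 (new)  [load 11/18]
  4 → cabin 4  [load 18/18]
7 cabins opened.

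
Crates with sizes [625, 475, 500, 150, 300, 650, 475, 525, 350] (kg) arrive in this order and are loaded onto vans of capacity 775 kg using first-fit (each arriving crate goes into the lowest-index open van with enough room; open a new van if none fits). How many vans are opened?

  625 → van 1 (new)  [load 625/775]
  475 → van 2 (new)  [load 475/775]
  500 → van 3 (new)  [load 500/775]
  150 → van 1  [load 775/775]
  300 → van 2  [load 775/775]
  650 → van 4 (new)  [load 650/775]
  475 → van 5 (new)  [load 475/775]
  525 → van 6 (new)  [load 525/775]
  350 → van 7 (new)  [load 350/775]
7 vans opened.

7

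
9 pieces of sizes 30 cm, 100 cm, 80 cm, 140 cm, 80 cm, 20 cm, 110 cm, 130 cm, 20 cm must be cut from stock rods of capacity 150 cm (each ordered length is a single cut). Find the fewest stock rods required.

6

Total = 140 + 130 + 110 + 100 + 80 + 80 + 30 + 20 + 20 = 710 cm.
Lower bound: ⌈710/150⌉ = 5 stock rods.
Also, 6 pieces each exceed 75 cm, and no two of those can share a stock rod, so at least 6 stock rods are needed.
A packing using 6 stock rods:
  stock rod 1: 140 = 140
  stock rod 2: 130 + 20 = 150
  stock rod 3: 110 + 30 = 140
  stock rod 4: 100 + 20 = 120
  stock rod 5: 80 = 80
  stock rod 6: 80 = 80
This matches the lower bound, so 6 is optimal.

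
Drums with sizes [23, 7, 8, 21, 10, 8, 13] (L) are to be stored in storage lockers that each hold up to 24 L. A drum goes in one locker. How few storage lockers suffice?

Total = 23 + 21 + 13 + 10 + 8 + 8 + 7 = 90 L.
Lower bound: ⌈90/24⌉ = 4 storage lockers.
A packing using 4 storage lockers:
  locker 1: 23 = 23
  locker 2: 21 = 21
  locker 3: 13 + 10 = 23
  locker 4: 8 + 8 + 7 = 23
This matches the lower bound, so 4 is optimal.

4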